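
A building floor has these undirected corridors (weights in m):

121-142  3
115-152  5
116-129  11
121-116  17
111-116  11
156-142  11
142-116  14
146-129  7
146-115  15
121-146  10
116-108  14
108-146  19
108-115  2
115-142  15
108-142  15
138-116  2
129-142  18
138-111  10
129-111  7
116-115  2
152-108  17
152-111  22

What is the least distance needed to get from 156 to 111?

36 m

Enumerating some paths:
156–142–116–111: 11+14+11 = 36
156–142–116–138–111: 11+14+2+10 = 37
156–142–121–146–129–111: 11+3+10+7+7 = 38
The minimum is 36 m via 156–142–116–111.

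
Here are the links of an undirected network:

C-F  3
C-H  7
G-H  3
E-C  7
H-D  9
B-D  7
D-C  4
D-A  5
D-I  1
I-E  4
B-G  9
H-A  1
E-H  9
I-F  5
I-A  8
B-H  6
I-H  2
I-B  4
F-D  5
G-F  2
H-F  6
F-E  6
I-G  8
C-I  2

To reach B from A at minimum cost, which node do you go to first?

H

Candidate routes:
A–H–B: 1+6 = 7
A–D–I–B: 5+1+4 = 10
Cheapest is A–H–B at 7.
So from A the first move is to H.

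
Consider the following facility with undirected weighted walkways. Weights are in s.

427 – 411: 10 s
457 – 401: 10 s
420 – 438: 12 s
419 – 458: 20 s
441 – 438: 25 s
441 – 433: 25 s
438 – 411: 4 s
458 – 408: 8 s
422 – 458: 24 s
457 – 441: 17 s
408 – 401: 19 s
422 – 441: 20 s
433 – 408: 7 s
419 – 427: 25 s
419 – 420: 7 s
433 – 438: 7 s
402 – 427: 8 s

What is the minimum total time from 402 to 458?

44 s

Compare a few routes:
402 - 427 - 419 - 420 - 438 - 433 - 408 - 458: 8+25+7+12+7+7+8 = 74
402 - 427 - 411 - 438 - 420 - 419 - 458: 8+10+4+12+7+20 = 61
402 - 427 - 411 - 438 - 433 - 408 - 458: 8+10+4+7+7+8 = 44
402 - 427 - 419 - 458: 8+25+20 = 53
Cheapest is 402 - 427 - 411 - 438 - 433 - 408 - 458 at 44 s.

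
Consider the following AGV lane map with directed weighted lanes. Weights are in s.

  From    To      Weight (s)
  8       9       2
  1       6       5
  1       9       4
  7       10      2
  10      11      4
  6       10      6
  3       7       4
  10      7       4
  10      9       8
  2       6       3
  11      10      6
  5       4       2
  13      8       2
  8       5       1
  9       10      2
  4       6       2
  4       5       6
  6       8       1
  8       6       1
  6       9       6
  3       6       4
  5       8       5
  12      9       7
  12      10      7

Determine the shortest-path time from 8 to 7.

Enumerating some paths:
8–6–10–7: 1+6+4 = 11
8–9–10–7: 2+2+4 = 8
Cheapest is 8–9–10–7 at 8 s.

8 s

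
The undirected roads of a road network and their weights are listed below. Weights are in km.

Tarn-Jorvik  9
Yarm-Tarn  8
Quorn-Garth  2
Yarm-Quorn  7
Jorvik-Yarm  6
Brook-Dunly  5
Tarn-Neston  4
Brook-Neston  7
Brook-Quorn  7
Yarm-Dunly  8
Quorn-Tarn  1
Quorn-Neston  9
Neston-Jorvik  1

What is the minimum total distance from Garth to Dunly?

Shortest distances from Garth:
Garth: 0
Quorn: 2  (via Garth)
Tarn: 3  (via Quorn)
Neston: 7  (via Tarn)
Jorvik: 8  (via Neston)
Yarm: 9  (via Quorn)
Brook: 9  (via Quorn)
Dunly: 14  (via Brook)
Shortest route: Garth → Quorn → Brook → Dunly = 14 km.

14 km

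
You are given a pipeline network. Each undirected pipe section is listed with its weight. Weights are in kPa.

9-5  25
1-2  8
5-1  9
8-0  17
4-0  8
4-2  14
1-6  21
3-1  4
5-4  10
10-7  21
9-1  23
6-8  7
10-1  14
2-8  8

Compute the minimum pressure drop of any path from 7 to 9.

58 kPa

Compare a few routes:
7–10–1–9: 21+14+23 = 58
7–10–1–5–9: 21+14+9+25 = 69
The minimum is 58 kPa via 7–10–1–9.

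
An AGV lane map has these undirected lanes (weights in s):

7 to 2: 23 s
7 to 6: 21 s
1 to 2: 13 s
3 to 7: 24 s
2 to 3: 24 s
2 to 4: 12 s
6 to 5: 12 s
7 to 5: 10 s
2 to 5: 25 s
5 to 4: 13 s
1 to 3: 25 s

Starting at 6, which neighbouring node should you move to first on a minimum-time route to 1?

5

Candidate routes:
6 - 5 - 2 - 1: 12+25+13 = 50
6 - 7 - 2 - 1: 21+23+13 = 57
6 - 5 - 7 - 2 - 1: 12+10+23+13 = 58
The minimum is 50 s via 6 - 5 - 2 - 1.
So from 6 the first move is to 5.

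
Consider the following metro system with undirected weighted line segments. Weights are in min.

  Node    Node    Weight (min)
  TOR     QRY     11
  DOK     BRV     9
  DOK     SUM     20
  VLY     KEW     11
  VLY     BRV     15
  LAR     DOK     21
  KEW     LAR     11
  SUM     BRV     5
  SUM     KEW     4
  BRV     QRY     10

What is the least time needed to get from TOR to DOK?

Shortest distances from TOR:
TOR: 0
QRY: 11  (via TOR)
BRV: 21  (via QRY)
SUM: 26  (via BRV)
KEW: 30  (via SUM)
DOK: 30  (via BRV)
Shortest route: TOR → QRY → BRV → DOK = 30 min.

30 min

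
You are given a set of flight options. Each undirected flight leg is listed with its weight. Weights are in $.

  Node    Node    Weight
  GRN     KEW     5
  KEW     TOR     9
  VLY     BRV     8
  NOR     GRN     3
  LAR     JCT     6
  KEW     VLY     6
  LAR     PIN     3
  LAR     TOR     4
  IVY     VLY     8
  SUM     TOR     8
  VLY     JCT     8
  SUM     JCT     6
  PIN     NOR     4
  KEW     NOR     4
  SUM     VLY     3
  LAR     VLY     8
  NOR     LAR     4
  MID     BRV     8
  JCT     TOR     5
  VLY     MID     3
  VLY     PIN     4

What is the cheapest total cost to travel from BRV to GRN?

$19

Candidate routes:
BRV - VLY - KEW - GRN: 8+6+5 = 19
BRV - VLY - KEW - NOR - GRN: 8+6+4+3 = 21
Cheapest is BRV - VLY - KEW - GRN at $19.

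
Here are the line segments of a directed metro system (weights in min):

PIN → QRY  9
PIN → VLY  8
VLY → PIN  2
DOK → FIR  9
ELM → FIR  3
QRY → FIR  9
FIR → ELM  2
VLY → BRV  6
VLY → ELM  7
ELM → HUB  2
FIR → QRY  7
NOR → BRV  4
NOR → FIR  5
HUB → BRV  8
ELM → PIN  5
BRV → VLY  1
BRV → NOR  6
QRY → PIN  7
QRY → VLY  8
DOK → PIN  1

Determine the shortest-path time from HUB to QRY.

Running Dijkstra from HUB:
HUB: 0
BRV: 8  (via HUB)
VLY: 9  (via BRV)
PIN: 11  (via VLY)
NOR: 14  (via BRV)
ELM: 16  (via VLY)
FIR: 19  (via NOR)
QRY: 20  (via PIN)
Shortest route: HUB → BRV → VLY → PIN → QRY = 20 min.

20 min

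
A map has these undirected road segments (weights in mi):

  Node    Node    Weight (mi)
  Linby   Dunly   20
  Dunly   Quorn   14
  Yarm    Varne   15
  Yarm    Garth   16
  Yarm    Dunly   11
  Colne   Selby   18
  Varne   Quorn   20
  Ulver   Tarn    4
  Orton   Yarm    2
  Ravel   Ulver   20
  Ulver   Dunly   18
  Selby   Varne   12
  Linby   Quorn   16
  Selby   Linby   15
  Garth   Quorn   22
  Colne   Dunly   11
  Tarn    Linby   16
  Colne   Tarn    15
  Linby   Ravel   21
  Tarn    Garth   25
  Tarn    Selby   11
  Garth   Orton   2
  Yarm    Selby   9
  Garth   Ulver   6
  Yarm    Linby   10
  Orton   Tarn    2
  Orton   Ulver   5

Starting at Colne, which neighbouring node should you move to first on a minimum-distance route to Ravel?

Tarn

Enumerating some paths:
Colne → Tarn → Orton → Garth → Ulver → Ravel: 15+2+2+6+20 = 45
Colne → Tarn → Ulver → Ravel: 15+4+20 = 39
Colne → Tarn → Orton → Ulver → Ravel: 15+2+5+20 = 42
Cheapest is Colne → Tarn → Ulver → Ravel at 39 mi.
So from Colne the first move is to Tarn.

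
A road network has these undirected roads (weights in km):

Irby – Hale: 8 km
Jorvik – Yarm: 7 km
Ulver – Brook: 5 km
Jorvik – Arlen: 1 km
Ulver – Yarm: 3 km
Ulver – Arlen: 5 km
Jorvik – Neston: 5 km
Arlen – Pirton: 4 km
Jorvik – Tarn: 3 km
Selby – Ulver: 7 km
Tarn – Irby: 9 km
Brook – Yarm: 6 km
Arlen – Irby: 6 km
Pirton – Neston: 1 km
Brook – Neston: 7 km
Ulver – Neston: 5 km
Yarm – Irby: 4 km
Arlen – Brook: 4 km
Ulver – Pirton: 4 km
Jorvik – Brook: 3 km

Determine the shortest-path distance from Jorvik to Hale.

Compare a few routes:
Jorvik → Yarm → Irby → Hale: 7+4+8 = 19
Jorvik → Arlen → Irby → Hale: 1+6+8 = 15
Jorvik → Tarn → Irby → Hale: 3+9+8 = 20
Jorvik → Brook → Yarm → Irby → Hale: 3+6+4+8 = 21
The minimum is 15 km via Jorvik → Arlen → Irby → Hale.

15 km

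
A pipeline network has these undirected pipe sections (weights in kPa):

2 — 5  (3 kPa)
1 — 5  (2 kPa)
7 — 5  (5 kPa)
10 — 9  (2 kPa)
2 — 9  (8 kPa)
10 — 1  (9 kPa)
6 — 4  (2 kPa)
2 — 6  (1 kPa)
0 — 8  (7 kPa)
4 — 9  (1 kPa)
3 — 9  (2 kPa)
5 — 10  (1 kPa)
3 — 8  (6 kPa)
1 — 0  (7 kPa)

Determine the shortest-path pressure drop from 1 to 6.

Settle nodes by increasing distance from 1:
1: 0
5: 2  (via 1)
10: 3  (via 5)
2: 5  (via 5)
9: 5  (via 10)
4: 6  (via 9)
6: 6  (via 2)
Shortest route: 1–5–2–6 = 6 kPa.

6 kPa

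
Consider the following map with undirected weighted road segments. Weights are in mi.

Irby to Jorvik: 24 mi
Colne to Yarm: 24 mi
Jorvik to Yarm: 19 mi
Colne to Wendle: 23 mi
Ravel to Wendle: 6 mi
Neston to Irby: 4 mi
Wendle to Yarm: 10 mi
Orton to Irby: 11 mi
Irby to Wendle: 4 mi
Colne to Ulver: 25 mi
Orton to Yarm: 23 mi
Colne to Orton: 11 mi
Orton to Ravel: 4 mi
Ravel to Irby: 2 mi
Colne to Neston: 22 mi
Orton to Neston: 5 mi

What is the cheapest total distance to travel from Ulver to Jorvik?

Enumerating some paths:
Ulver - Colne - Orton - Neston - Irby - Jorvik: 25+11+5+4+24 = 69
Ulver - Colne - Orton - Ravel - Irby - Jorvik: 25+11+4+2+24 = 66
Ulver - Colne - Yarm - Jorvik: 25+24+19 = 68
The minimum is 66 mi via Ulver - Colne - Orton - Ravel - Irby - Jorvik.

66 mi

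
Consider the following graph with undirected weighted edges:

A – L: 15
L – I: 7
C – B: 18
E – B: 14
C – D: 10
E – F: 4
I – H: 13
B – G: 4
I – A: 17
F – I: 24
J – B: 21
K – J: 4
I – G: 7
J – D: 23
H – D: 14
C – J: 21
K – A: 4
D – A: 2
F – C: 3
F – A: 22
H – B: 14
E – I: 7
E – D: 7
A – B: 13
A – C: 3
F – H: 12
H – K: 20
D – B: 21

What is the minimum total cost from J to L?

Running Dijkstra from J:
J: 0
K: 4  (via J)
A: 8  (via K)
D: 10  (via A)
C: 11  (via A)
F: 14  (via C)
E: 17  (via D)
B: 21  (via J)
L: 23  (via A)
Shortest route: J → K → A → L = 23.

23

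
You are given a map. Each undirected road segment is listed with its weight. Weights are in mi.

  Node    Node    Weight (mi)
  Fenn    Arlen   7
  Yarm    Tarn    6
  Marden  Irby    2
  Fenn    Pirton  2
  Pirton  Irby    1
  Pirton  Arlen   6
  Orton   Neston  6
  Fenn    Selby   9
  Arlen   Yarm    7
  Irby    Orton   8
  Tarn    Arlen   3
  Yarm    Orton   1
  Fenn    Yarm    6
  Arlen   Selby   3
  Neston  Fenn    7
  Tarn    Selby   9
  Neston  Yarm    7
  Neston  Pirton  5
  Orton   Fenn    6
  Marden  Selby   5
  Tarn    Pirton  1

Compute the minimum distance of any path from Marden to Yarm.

Compare a few routes:
Marden → Irby → Pirton → Fenn → Yarm: 2+1+2+6 = 11
Marden → Irby → Pirton → Tarn → Yarm: 2+1+1+6 = 10
Cheapest is Marden → Irby → Pirton → Tarn → Yarm at 10 mi.

10 mi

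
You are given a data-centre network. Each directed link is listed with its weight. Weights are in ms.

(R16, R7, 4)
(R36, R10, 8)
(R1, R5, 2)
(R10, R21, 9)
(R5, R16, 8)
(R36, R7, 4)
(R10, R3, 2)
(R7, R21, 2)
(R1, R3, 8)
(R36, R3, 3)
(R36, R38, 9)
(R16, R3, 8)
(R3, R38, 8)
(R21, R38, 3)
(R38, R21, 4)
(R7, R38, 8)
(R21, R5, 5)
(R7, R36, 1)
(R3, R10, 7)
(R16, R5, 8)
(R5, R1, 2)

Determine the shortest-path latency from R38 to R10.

Enumerating some paths:
R38 → R21 → R5 → R1 → R3 → R10: 4+5+2+8+7 = 26
R38 → R21 → R5 → R16 → R7 → R36 → R10: 4+5+8+4+1+8 = 30
R38 → R21 → R5 → R16 → R7 → R36 → R3 → R10: 4+5+8+4+1+3+7 = 32
R38 → R21 → R5 → R16 → R3 → R10: 4+5+8+8+7 = 32
The minimum is 26 ms via R38 → R21 → R5 → R1 → R3 → R10.

26 ms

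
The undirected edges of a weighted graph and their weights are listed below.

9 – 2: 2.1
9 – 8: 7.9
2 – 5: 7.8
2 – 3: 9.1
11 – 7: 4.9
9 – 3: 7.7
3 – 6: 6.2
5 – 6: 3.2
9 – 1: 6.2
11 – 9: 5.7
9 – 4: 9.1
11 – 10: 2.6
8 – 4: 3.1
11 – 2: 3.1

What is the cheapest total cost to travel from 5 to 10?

Compare a few routes:
5 → 2 → 11 → 10: 7.8+3.1+2.6 = 13.5
5 → 2 → 9 → 11 → 10: 7.8+2.1+5.7+2.6 = 18.2
5 → 6 → 3 → 2 → 11 → 10: 3.2+6.2+9.1+3.1+2.6 = 24.2
The minimum is 13.5 via 5 → 2 → 11 → 10.

13.5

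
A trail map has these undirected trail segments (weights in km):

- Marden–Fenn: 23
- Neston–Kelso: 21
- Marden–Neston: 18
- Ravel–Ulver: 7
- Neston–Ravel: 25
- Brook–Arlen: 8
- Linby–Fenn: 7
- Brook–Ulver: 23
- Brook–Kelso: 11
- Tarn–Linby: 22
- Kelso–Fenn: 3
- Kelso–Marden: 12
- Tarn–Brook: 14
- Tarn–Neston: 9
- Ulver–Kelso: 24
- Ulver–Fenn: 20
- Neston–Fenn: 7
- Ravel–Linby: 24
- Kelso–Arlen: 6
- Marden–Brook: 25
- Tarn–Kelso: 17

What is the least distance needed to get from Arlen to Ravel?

Enumerating some paths:
Arlen → Kelso → Fenn → Ulver → Ravel: 6+3+20+7 = 36
Arlen → Kelso → Ulver → Ravel: 6+24+7 = 37
The minimum is 36 km via Arlen → Kelso → Fenn → Ulver → Ravel.

36 km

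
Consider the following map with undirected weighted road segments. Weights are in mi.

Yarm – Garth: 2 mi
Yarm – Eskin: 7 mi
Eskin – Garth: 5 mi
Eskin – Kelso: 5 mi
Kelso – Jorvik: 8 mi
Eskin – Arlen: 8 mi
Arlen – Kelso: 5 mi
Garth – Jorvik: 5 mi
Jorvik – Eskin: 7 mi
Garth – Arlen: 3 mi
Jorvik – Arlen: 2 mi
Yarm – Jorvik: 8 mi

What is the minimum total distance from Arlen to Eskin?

Candidate routes:
Arlen - Kelso - Eskin: 5+5 = 10
Arlen - Jorvik - Eskin: 2+7 = 9
Arlen - Eskin: 8 = 8
Cheapest is Arlen - Eskin at 8 mi.

8 mi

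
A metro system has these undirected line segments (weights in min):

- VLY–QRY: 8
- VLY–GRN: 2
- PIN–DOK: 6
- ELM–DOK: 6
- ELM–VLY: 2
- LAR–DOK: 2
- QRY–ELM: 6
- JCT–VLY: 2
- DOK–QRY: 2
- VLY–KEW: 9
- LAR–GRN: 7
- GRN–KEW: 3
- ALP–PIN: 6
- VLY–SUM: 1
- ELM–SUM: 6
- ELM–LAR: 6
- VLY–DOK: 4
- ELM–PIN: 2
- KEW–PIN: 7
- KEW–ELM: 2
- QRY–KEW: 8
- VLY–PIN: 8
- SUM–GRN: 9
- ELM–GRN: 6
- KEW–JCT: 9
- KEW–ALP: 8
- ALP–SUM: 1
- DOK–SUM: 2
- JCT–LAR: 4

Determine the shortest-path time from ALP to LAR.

5 min

Compare a few routes:
ALP - SUM - VLY - DOK - LAR: 1+1+4+2 = 8
ALP - SUM - DOK - LAR: 1+2+2 = 5
ALP - SUM - VLY - JCT - LAR: 1+1+2+4 = 8
ALP - SUM - VLY - ELM - LAR: 1+1+2+6 = 10
The minimum is 5 min via ALP - SUM - DOK - LAR.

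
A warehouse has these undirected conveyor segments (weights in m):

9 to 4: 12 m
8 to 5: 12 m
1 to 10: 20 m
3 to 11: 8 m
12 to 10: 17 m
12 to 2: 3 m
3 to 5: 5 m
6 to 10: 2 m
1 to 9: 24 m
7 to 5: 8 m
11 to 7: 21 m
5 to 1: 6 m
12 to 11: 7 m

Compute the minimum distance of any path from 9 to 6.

Enumerating some paths:
9 → 1 → 5 → 3 → 11 → 12 → 10 → 6: 24+6+5+8+7+17+2 = 69
9 → 1 → 10 → 6: 24+20+2 = 46
The minimum is 46 m via 9 → 1 → 10 → 6.

46 m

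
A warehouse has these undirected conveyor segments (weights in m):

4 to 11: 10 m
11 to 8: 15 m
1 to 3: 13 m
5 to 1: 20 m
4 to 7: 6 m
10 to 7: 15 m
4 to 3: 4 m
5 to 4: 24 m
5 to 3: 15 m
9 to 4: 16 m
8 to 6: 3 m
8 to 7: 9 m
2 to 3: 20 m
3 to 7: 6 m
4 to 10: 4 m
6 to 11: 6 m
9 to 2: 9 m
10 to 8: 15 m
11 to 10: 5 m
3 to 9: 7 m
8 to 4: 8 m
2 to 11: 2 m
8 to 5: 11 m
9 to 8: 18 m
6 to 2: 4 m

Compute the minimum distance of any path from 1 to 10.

21 m

Compare a few routes:
1 → 3 → 7 → 4 → 10: 13+6+6+4 = 29
1 → 3 → 4 → 11 → 10: 13+4+10+5 = 32
1 → 3 → 4 → 10: 13+4+4 = 21
The minimum is 21 m via 1 → 3 → 4 → 10.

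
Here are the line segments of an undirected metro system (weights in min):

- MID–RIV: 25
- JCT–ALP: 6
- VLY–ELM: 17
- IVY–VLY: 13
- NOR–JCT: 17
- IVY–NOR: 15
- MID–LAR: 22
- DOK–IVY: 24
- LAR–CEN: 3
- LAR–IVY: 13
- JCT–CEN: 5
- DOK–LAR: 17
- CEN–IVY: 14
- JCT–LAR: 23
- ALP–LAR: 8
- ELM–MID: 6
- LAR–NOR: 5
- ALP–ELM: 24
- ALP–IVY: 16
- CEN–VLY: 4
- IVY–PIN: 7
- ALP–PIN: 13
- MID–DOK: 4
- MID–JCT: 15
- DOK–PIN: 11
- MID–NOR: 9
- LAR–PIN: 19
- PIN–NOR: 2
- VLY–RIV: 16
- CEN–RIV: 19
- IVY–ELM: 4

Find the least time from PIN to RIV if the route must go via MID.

36 min

Best PIN to MID: PIN → NOR → MID costing 11
Shortest MID→RIV: MID → RIV = 25
Total via MID: 11 + 25 = 36 min.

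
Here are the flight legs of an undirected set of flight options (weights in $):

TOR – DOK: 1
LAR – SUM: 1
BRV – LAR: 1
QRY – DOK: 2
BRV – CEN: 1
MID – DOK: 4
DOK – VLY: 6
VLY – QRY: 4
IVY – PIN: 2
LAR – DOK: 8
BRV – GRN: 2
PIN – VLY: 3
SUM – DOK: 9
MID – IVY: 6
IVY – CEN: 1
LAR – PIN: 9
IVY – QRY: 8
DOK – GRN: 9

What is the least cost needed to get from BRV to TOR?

Enumerating some paths:
BRV → GRN → DOK → TOR: 2+9+1 = 12
BRV → LAR → SUM → DOK → TOR: 1+1+9+1 = 12
BRV → LAR → DOK → TOR: 1+8+1 = 10
The minimum is $10 via BRV → LAR → DOK → TOR.

$10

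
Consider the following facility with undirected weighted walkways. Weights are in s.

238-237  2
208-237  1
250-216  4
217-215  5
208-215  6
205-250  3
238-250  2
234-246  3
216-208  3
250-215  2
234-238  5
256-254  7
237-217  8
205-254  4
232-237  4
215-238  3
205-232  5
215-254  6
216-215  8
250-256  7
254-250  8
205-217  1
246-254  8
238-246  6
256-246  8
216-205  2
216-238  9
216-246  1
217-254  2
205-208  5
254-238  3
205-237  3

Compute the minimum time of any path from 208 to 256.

Enumerating some paths:
208–237–238–254–256: 1+2+3+7 = 13
208–216–246–256: 3+1+8 = 12
The minimum is 12 s via 208–216–246–256.

12 s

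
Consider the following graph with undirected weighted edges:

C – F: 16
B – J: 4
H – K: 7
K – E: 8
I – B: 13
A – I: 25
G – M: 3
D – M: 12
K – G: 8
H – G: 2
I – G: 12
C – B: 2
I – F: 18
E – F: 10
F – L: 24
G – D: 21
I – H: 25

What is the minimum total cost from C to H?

29

Candidate routes:
C–B–I–G–H: 2+13+12+2 = 29
C–B–I–H: 2+13+25 = 40
The minimum is 29 via C–B–I–G–H.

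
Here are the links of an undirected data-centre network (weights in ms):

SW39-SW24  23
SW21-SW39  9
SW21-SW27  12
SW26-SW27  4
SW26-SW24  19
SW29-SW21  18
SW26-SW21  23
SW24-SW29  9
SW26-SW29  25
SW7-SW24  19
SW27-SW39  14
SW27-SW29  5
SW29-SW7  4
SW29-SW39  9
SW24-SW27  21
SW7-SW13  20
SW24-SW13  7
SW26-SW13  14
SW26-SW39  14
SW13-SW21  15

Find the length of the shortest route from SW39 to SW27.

Running Dijkstra from SW39:
SW39: 0
SW29: 9  (via SW39)
SW21: 9  (via SW39)
SW7: 13  (via SW29)
SW27: 14  (via SW39)
Shortest route: SW39–SW27 = 14 ms.

14 ms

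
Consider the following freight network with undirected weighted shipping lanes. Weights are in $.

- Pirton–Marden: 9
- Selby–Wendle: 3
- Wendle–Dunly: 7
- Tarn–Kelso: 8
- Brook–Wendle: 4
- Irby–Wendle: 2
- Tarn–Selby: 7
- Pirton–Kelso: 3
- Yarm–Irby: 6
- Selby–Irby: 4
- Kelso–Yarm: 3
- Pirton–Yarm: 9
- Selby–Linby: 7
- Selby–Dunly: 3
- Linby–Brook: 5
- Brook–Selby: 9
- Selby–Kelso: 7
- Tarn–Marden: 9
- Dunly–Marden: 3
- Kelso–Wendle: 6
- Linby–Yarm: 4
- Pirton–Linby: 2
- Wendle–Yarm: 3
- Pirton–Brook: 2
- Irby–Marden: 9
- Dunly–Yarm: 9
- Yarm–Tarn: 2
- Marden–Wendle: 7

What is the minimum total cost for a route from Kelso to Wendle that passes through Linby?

$12

Shortest Kelso→Linby: Kelso → Pirton → Linby = 5
Best Linby to Wendle: Linby → Yarm → Wendle costing 7
Total via Linby: 5 + 7 = $12.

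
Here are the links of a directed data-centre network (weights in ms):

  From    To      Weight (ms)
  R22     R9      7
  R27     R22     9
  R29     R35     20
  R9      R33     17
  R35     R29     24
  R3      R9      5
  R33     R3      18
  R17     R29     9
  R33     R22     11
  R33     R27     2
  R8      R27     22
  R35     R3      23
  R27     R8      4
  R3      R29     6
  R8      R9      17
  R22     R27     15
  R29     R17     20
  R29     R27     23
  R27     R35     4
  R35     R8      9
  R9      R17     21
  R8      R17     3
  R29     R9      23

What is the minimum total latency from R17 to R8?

Compare a few routes:
R17 - R29 - R9 - R33 - R27 - R8: 9+23+17+2+4 = 55
R17 - R29 - R27 - R8: 9+23+4 = 36
R17 - R29 - R27 - R35 - R8: 9+23+4+9 = 45
R17 - R29 - R35 - R8: 9+20+9 = 38
Cheapest is R17 - R29 - R27 - R8 at 36 ms.

36 ms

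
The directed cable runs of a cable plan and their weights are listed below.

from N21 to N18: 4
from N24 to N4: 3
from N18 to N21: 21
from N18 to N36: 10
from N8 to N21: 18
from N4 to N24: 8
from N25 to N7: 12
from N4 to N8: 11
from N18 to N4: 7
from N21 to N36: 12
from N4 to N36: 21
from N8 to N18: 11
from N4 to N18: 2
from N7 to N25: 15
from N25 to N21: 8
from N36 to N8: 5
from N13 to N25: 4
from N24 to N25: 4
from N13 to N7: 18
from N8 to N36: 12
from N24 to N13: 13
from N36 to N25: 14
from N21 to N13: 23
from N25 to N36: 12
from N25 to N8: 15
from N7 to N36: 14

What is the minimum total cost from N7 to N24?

42

Shortest distances from N7:
N7: 0
N36: 14  (via N7)
N25: 15  (via N7)
N8: 19  (via N36)
N21: 23  (via N25)
N18: 27  (via N21)
N4: 34  (via N18)
N24: 42  (via N4)
Shortest route: N7 → N25 → N21 → N18 → N4 → N24 = 42.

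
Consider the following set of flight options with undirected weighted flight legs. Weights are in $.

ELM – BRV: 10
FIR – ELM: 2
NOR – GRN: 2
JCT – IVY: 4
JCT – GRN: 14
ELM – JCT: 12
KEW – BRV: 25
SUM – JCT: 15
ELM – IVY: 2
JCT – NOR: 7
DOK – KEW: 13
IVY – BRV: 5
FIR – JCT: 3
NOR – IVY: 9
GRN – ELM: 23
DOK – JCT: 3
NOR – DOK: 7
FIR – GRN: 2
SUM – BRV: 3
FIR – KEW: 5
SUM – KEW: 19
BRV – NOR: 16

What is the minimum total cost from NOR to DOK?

$7

Enumerating some paths:
NOR–DOK: 7 = 7
NOR–GRN–FIR–JCT–DOK: 2+2+3+3 = 10
NOR–JCT–DOK: 7+3 = 10
NOR–GRN–FIR–ELM–IVY–JCT–DOK: 2+2+2+2+4+3 = 15
The minimum is $7 via NOR–DOK.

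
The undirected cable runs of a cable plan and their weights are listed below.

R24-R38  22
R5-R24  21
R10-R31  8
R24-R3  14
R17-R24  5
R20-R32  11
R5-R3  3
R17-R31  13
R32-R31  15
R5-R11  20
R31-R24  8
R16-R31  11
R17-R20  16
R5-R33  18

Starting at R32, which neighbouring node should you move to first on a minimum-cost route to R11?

Compare a few routes:
R32–R20–R17–R24–R3–R5–R11: 11+16+5+14+3+20 = 69
R32–R31–R24–R3–R5–R11: 15+8+14+3+20 = 60
R32–R31–R24–R5–R11: 15+8+21+20 = 64
Cheapest is R32–R31–R24–R3–R5–R11 at 60.
So from R32 the first move is to R31.

R31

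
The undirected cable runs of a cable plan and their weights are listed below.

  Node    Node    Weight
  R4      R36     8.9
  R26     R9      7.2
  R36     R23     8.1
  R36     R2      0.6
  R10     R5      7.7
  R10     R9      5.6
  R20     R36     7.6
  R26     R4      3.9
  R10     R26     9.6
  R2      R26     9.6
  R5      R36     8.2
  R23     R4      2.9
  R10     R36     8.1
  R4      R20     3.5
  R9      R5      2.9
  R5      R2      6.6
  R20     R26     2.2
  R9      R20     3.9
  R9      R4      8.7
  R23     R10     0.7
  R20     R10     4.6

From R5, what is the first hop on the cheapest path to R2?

R2

Enumerating some paths:
R5 - R9 - R20 - R36 - R2: 2.9+3.9+7.6+0.6 = 15
R5 - R10 - R36 - R2: 7.7+8.1+0.6 = 16.4
R5 - R2: 6.6 = 6.6
R5 - R36 - R2: 8.2+0.6 = 8.8
Cheapest is R5 - R2 at 6.6.
So from R5 the first move is to R2.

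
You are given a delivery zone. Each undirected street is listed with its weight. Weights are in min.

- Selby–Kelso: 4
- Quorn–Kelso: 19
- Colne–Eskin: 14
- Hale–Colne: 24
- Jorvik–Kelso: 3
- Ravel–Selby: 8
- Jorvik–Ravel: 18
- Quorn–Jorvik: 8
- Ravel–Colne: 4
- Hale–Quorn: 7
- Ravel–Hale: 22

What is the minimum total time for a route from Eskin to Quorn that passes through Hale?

45 min

Shortest Eskin→Hale: Eskin–Colne–Hale = 38
Shortest Hale→Quorn: Hale–Quorn = 7
Total via Hale: 38 + 7 = 45 min.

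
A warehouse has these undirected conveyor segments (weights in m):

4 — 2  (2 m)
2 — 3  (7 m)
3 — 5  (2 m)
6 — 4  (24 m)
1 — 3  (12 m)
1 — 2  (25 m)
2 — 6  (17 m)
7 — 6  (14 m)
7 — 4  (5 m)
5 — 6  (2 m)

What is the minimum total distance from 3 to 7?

Compare a few routes:
3 - 5 - 6 - 4 - 7: 2+2+24+5 = 33
3 - 5 - 6 - 2 - 4 - 7: 2+2+17+2+5 = 28
3 - 5 - 6 - 7: 2+2+14 = 18
3 - 2 - 4 - 7: 7+2+5 = 14
Cheapest is 3 - 2 - 4 - 7 at 14 m.

14 m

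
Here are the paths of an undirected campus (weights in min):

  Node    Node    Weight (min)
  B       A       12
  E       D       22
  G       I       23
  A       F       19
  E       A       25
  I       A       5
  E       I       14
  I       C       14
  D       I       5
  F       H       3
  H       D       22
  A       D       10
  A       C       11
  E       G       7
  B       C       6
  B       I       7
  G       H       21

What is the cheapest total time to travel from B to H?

Enumerating some paths:
B - I - D - H: 7+5+22 = 34
B - C - A - F - H: 6+11+19+3 = 39
B - A - D - H: 12+10+22 = 44
The minimum is 34 min via B - I - D - H.

34 min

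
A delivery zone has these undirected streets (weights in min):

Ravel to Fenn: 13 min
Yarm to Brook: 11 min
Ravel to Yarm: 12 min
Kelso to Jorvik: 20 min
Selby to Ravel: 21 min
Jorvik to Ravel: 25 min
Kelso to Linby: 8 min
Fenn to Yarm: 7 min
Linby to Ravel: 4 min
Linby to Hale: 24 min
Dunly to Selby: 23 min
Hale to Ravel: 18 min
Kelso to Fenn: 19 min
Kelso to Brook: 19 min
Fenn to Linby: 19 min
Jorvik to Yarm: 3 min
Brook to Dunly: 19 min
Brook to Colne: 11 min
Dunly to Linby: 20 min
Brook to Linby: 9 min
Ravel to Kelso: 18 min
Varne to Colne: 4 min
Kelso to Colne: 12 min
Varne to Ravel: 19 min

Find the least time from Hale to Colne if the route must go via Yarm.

Shortest Hale→Yarm: Hale → Ravel → Yarm = 30
Best Yarm to Colne: Yarm → Brook → Colne costing 22
Total via Yarm: 30 + 22 = 52 min.

52 min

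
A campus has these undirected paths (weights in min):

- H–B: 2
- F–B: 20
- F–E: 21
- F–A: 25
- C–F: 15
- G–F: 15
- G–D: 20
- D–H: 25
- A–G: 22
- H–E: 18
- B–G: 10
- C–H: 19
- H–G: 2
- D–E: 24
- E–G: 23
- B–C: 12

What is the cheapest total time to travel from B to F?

19 min

Enumerating some paths:
B - F: 20 = 20
B - C - F: 12+15 = 27
B - G - F: 10+15 = 25
B - H - G - F: 2+2+15 = 19
Cheapest is B - H - G - F at 19 min.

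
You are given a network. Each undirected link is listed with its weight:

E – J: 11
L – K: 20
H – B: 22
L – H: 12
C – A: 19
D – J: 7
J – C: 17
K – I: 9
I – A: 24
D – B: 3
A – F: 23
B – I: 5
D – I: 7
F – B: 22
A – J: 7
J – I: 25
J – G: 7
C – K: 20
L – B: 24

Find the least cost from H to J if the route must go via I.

Best H to I: H → B → I costing 27
Shortest I→J: I → D → J = 14
Total via I: 27 + 14 = 41.

41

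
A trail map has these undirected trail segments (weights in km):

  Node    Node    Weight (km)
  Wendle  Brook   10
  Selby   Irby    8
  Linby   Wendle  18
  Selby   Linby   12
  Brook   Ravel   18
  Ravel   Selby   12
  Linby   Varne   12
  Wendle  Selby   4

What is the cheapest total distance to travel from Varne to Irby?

Settle nodes by increasing distance from Varne:
Varne: 0
Linby: 12  (via Varne)
Selby: 24  (via Linby)
Wendle: 28  (via Selby)
Irby: 32  (via Selby)
Shortest route: Varne → Linby → Selby → Irby = 32 km.

32 km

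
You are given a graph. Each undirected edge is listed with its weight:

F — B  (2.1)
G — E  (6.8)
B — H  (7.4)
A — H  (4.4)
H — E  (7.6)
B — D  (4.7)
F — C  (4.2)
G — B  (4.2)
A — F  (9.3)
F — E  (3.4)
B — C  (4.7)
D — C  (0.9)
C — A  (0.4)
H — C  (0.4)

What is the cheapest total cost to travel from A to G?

Settle nodes by increasing distance from A:
A: 0
C: 0.4  (via A)
H: 0.8  (via C)
D: 1.3  (via C)
F: 4.6  (via C)
B: 5.1  (via C)
E: 8  (via F)
G: 9.3  (via B)
Shortest route: A–C–B–G = 9.3.

9.3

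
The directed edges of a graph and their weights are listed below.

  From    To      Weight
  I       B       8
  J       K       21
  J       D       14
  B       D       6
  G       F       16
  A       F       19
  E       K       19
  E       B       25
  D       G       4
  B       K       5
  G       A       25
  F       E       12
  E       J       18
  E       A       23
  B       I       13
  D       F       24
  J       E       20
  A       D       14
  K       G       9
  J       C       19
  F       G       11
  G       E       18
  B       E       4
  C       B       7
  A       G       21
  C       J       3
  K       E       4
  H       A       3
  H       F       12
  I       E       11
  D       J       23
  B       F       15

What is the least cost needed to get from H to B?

Enumerating some paths:
H - A - F - E - B: 3+19+12+25 = 59
H - F - E - B: 12+12+25 = 49
The minimum is 49 via H - F - E - B.

49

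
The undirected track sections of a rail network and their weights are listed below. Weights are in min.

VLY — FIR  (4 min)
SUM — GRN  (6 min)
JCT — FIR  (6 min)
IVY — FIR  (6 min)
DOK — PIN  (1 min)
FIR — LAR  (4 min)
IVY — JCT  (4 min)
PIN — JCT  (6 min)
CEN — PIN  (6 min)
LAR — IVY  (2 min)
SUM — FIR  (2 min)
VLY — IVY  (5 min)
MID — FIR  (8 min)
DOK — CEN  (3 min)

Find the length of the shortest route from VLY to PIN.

15 min

Enumerating some paths:
VLY → FIR → JCT → PIN: 4+6+6 = 16
VLY → IVY → JCT → PIN: 5+4+6 = 15
Cheapest is VLY → IVY → JCT → PIN at 15 min.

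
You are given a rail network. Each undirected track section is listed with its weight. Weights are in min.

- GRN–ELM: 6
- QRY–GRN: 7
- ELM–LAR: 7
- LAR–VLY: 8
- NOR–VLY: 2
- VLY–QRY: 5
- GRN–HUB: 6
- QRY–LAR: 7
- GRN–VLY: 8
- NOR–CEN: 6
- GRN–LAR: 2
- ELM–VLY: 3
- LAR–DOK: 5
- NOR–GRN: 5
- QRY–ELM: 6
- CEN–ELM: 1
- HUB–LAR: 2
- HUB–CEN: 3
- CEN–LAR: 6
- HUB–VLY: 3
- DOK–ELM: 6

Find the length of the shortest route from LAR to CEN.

Settle nodes by increasing distance from LAR:
LAR: 0
HUB: 2  (via LAR)
GRN: 2  (via LAR)
CEN: 5  (via HUB)
Shortest route: LAR–HUB–CEN = 5 min.

5 min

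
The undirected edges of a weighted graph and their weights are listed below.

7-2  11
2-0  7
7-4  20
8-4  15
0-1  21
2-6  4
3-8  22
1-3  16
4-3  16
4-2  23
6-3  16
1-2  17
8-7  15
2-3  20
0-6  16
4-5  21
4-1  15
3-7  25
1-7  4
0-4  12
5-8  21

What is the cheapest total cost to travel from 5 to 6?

Shortest distances from 5:
5: 0
4: 21  (via 5)
8: 21  (via 5)
0: 33  (via 4)
1: 36  (via 4)
7: 36  (via 8)
3: 37  (via 4)
2: 40  (via 0)
6: 44  (via 2)
Shortest route: 5–4–0–2–6 = 44.

44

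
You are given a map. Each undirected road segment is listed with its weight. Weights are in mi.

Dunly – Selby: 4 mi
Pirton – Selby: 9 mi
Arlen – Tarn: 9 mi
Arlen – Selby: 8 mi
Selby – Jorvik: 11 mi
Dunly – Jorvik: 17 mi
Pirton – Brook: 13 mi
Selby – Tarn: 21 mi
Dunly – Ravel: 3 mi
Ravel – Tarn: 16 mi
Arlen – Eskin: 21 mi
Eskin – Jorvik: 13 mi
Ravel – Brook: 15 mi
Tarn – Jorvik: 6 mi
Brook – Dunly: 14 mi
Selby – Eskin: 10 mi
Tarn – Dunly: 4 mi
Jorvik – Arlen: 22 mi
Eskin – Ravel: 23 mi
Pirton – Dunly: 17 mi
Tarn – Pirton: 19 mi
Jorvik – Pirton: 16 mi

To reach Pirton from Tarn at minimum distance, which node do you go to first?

Dunly

Candidate routes:
Tarn–Pirton: 19 = 19
Tarn–Dunly–Selby–Pirton: 4+4+9 = 17
Cheapest is Tarn–Dunly–Selby–Pirton at 17 mi.
So from Tarn the first move is to Dunly.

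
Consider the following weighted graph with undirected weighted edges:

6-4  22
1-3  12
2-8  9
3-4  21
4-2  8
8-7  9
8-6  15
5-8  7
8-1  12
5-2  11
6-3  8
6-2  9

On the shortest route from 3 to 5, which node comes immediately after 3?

Candidate routes:
3 - 6 - 2 - 5: 8+9+11 = 28
3 - 6 - 8 - 5: 8+15+7 = 30
3 - 6 - 2 - 8 - 5: 8+9+9+7 = 33
3 - 1 - 8 - 5: 12+12+7 = 31
The minimum is 28 via 3 - 6 - 2 - 5.
So from 3 the first move is to 6.

6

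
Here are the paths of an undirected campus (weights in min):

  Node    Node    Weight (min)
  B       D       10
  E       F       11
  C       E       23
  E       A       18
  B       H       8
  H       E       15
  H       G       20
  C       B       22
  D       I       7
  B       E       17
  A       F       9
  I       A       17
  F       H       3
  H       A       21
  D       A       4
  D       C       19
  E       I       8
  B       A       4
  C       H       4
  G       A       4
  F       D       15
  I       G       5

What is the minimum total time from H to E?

14 min

Enumerating some paths:
H → E: 15 = 15
H → F → E: 3+11 = 14
Cheapest is H → F → E at 14 min.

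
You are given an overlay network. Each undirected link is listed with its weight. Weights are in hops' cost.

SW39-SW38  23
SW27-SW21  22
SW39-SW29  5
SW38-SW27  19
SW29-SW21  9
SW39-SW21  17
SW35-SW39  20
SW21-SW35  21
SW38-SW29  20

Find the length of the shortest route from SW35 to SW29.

25 hops' cost

Running Dijkstra from SW35:
SW35: 0
SW39: 20  (via SW35)
SW21: 21  (via SW35)
SW29: 25  (via SW39)
Shortest route: SW35–SW39–SW29 = 25 hops' cost.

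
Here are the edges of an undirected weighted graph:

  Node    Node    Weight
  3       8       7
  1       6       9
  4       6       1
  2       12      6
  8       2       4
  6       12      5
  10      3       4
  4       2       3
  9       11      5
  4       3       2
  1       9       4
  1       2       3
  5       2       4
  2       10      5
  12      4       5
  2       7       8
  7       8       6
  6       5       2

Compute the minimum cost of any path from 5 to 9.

Enumerating some paths:
5 → 6 → 4 → 2 → 1 → 9: 2+1+3+3+4 = 13
5 → 2 → 1 → 9: 4+3+4 = 11
Cheapest is 5 → 2 → 1 → 9 at 11.

11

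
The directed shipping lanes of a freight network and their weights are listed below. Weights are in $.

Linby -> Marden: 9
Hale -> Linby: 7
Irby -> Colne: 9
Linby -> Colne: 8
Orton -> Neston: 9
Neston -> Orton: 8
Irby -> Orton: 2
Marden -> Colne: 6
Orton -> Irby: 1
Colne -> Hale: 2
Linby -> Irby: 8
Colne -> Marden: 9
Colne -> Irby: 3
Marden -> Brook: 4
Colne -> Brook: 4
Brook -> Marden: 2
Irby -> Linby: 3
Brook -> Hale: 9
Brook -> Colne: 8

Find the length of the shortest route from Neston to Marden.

$21

Settle nodes by increasing distance from Neston:
Neston: 0
Orton: 8  (via Neston)
Irby: 9  (via Orton)
Linby: 12  (via Irby)
Colne: 18  (via Irby)
Hale: 20  (via Colne)
Marden: 21  (via Linby)
Shortest route: Neston → Orton → Irby → Linby → Marden = $21.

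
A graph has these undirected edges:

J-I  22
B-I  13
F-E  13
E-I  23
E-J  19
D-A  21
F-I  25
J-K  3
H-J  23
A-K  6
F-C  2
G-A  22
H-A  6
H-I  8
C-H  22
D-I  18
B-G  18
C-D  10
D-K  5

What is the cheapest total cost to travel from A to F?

Running Dijkstra from A:
A: 0
H: 6  (via A)
K: 6  (via A)
J: 9  (via K)
D: 11  (via K)
I: 14  (via H)
C: 21  (via D)
G: 22  (via A)
F: 23  (via C)
Shortest route: A–K–D–C–F = 23.

23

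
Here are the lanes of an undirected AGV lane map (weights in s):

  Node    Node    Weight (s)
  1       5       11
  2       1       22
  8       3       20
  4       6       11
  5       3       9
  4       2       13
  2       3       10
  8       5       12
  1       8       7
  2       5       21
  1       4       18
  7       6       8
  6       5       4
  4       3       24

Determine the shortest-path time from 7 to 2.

31 s

Shortest distances from 7:
7: 0
6: 8  (via 7)
5: 12  (via 6)
4: 19  (via 6)
3: 21  (via 5)
1: 23  (via 5)
8: 24  (via 5)
2: 31  (via 3)
Shortest route: 7–6–5–3–2 = 31 s.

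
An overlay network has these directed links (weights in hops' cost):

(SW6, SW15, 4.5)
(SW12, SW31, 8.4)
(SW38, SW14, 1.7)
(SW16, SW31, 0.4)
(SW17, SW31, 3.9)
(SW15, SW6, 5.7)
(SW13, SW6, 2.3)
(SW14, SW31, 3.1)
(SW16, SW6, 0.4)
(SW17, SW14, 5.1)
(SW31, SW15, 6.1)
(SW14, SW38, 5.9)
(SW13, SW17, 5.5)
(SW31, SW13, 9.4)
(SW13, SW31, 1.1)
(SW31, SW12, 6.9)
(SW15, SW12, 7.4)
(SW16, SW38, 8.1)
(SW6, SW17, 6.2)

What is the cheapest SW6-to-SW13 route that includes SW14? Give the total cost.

23.8 hops' cost

Best SW6 to SW14: SW6 → SW17 → SW14 costing 11.3
Shortest SW14→SW13: SW14 → SW31 → SW13 = 12.5
Total via SW14: 11.3 + 12.5 = 23.8 hops' cost.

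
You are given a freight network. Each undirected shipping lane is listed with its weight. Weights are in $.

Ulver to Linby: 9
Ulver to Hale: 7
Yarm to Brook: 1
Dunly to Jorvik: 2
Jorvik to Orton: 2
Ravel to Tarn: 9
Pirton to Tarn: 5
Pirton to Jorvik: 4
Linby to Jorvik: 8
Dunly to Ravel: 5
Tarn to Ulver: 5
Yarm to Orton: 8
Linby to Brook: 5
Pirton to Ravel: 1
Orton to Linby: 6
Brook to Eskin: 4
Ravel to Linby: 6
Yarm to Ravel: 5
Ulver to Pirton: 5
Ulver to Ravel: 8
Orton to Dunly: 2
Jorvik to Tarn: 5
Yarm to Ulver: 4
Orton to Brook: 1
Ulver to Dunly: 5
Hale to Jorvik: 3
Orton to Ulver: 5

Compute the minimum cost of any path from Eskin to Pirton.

$11

Shortest distances from Eskin:
Eskin: 0
Brook: 4  (via Eskin)
Orton: 5  (via Brook)
Yarm: 5  (via Brook)
Jorvik: 7  (via Orton)
Dunly: 7  (via Orton)
Linby: 9  (via Brook)
Ulver: 9  (via Yarm)
Hale: 10  (via Jorvik)
Ravel: 10  (via Yarm)
Pirton: 11  (via Jorvik)
Shortest route: Eskin–Brook–Orton–Jorvik–Pirton = $11.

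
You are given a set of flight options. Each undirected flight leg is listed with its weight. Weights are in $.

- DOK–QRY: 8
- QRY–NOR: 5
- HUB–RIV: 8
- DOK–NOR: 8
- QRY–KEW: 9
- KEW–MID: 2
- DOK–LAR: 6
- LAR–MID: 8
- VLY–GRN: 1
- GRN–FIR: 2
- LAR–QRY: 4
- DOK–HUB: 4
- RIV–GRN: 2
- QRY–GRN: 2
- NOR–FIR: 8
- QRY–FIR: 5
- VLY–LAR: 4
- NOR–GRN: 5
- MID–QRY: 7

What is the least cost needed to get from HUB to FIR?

$12

Enumerating some paths:
HUB → RIV → GRN → FIR: 8+2+2 = 12
HUB → DOK → QRY → GRN → FIR: 4+8+2+2 = 16
The minimum is $12 via HUB → RIV → GRN → FIR.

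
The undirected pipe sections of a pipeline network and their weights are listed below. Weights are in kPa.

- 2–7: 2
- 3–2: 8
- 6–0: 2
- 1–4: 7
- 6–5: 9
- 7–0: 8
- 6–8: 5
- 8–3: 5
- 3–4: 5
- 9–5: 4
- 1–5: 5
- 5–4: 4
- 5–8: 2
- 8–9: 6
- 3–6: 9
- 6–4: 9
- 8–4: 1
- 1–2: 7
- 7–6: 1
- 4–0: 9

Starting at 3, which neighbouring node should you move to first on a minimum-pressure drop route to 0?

6

Candidate routes:
3 → 6 → 0: 9+2 = 11
3 → 8 → 6 → 0: 5+5+2 = 12
Cheapest is 3 → 6 → 0 at 11 kPa.
So from 3 the first move is to 6.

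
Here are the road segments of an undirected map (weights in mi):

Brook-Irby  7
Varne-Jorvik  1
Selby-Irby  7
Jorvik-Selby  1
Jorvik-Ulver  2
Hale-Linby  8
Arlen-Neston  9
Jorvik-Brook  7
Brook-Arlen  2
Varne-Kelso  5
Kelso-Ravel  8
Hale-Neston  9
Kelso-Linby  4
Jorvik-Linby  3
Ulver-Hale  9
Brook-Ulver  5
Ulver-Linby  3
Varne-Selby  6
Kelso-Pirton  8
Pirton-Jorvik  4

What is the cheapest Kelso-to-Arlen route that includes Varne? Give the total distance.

15 mi

Best Kelso to Varne: Kelso–Varne costing 5
Best Varne to Arlen: Varne–Jorvik–Brook–Arlen costing 10
Total via Varne: 5 + 10 = 15 mi.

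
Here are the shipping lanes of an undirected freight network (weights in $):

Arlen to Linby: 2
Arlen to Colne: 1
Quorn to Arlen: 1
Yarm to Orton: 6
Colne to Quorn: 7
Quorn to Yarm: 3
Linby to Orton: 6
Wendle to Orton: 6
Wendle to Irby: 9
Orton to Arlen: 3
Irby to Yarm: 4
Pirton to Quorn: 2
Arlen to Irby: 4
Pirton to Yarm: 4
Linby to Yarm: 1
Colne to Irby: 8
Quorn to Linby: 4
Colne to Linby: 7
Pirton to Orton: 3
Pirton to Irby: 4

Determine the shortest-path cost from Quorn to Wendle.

Candidate routes:
Quorn–Arlen–Orton–Wendle: 1+3+6 = 10
Quorn–Pirton–Orton–Wendle: 2+3+6 = 11
Quorn–Arlen–Linby–Orton–Wendle: 1+2+6+6 = 15
Quorn–Arlen–Irby–Wendle: 1+4+9 = 14
The minimum is $10 via Quorn–Arlen–Orton–Wendle.

$10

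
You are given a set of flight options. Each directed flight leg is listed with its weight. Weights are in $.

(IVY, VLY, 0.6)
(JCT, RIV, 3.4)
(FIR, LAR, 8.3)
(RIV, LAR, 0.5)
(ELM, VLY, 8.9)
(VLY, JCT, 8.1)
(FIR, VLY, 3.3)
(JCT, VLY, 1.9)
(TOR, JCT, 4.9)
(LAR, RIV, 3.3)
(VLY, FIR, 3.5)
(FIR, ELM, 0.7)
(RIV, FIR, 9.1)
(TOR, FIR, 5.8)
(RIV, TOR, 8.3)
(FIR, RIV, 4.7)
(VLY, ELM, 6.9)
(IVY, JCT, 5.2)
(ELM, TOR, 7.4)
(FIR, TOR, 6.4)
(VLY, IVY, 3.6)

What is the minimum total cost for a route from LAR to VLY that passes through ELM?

$22

Shortest LAR→ELM: LAR–RIV–FIR–ELM = 13.1
Shortest ELM→VLY: ELM–VLY = 8.9
Total via ELM: 13.1 + 8.9 = $22.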